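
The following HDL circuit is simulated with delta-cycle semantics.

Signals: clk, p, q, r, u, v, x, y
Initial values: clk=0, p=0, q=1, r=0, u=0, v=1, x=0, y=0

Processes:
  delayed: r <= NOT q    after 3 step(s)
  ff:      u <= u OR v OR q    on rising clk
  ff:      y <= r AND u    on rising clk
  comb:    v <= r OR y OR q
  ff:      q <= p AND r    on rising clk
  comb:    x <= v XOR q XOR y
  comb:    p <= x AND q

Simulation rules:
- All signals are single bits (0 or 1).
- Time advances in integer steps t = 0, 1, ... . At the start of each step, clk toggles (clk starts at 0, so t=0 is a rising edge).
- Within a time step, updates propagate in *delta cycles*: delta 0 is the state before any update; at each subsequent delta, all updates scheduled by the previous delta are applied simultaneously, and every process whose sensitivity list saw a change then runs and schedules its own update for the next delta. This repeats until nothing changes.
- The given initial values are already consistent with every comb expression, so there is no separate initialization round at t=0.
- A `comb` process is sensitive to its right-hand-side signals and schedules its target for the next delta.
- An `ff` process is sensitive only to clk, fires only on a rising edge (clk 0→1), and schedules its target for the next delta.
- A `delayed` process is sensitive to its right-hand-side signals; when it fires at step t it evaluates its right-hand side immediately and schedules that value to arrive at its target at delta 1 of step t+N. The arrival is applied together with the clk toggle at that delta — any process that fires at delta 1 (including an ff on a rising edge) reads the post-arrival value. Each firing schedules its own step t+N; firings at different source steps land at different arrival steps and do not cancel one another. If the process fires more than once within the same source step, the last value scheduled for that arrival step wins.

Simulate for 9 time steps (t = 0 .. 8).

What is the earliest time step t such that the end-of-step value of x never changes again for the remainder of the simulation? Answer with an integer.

4

t0.Δ0 clk=0 u=0 v=1 y=0 r=0 x=0 p=0 q=1
t0.Δ1 clk=1 u=0 v=1 y=0 r=0 x=0 p=0 q=1
t0.Δ2 clk=1 u=1 v=1 y=0 r=0 x=0 p=0 q=0
t0.Δ3 clk=1 u=1 v=0 y=0 r=0 x=1 p=0 q=0
t0.Δ4 clk=1 u=1 v=0 y=0 r=0 x=0 p=0 q=0
t1.Δ0 clk=1 u=1 v=0 y=0 r=0 x=0 p=0 q=0
t1.Δ1 clk=0 u=1 v=0 y=0 r=0 x=0 p=0 q=0
t2.Δ0 clk=0 u=1 v=0 y=0 r=0 x=0 p=0 q=0
t2.Δ1 clk=1 u=1 v=0 y=0 r=0 x=0 p=0 q=0
t3.Δ0 clk=1 u=1 v=0 y=0 r=0 x=0 p=0 q=0
t3.Δ1 clk=0 u=1 v=0 y=0 r=1 x=0 p=0 q=0
t3.Δ2 clk=0 u=1 v=1 y=0 r=1 x=0 p=0 q=0
t3.Δ3 clk=0 u=1 v=1 y=0 r=1 x=1 p=0 q=0
t4.Δ0 clk=0 u=1 v=1 y=0 r=1 x=1 p=0 q=0
t4.Δ1 clk=1 u=1 v=1 y=0 r=1 x=1 p=0 q=0
t4.Δ2 clk=1 u=1 v=1 y=1 r=1 x=1 p=0 q=0
t4.Δ3 clk=1 u=1 v=1 y=1 r=1 x=0 p=0 q=0
t5.Δ0 clk=1 u=1 v=1 y=1 r=1 x=0 p=0 q=0
t5.Δ1 clk=0 u=1 v=1 y=1 r=1 x=0 p=0 q=0
t6.Δ0 clk=0 u=1 v=1 y=1 r=1 x=0 p=0 q=0
t6.Δ1 clk=1 u=1 v=1 y=1 r=1 x=0 p=0 q=0
t7.Δ0 clk=1 u=1 v=1 y=1 r=1 x=0 p=0 q=0
t7.Δ1 clk=0 u=1 v=1 y=1 r=1 x=0 p=0 q=0
t8.Δ0 clk=0 u=1 v=1 y=1 r=1 x=0 p=0 q=0
t8.Δ1 clk=1 u=1 v=1 y=1 r=1 x=0 p=0 q=0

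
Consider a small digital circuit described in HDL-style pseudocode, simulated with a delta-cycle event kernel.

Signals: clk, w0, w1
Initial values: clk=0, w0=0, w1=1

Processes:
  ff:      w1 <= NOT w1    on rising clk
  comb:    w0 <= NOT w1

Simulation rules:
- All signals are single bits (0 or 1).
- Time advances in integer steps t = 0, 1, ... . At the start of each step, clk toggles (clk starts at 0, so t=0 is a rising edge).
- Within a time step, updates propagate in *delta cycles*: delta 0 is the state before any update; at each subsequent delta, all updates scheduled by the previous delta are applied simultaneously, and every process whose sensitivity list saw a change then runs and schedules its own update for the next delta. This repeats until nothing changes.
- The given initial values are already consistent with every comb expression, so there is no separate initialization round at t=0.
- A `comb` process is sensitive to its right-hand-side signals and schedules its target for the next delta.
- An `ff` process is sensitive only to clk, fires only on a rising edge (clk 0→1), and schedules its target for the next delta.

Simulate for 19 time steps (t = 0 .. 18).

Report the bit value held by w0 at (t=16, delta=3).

1

[bits: w0,w1,clk]
t=0: Δ0=010 Δ1=011 Δ2=001 Δ3=101 | 3Δ
t=1: Δ0=101 Δ1=100 | 1Δ
t=2: Δ0=100 Δ1=101 Δ2=111 Δ3=011 | 3Δ
t=3: Δ0=011 Δ1=010 | 1Δ
t=4: Δ0=010 Δ1=011 Δ2=001 Δ3=101 | 3Δ
t=5: Δ0=101 Δ1=100 | 1Δ
t=6: Δ0=100 Δ1=101 Δ2=111 Δ3=011 | 3Δ
t=7: Δ0=011 Δ1=010 | 1Δ
t=8: Δ0=010 Δ1=011 Δ2=001 Δ3=101 | 3Δ
t=9: Δ0=101 Δ1=100 | 1Δ
t=10: Δ0=100 Δ1=101 Δ2=111 Δ3=011 | 3Δ
t=11: Δ0=011 Δ1=010 | 1Δ
t=12: Δ0=010 Δ1=011 Δ2=001 Δ3=101 | 3Δ
t=13: Δ0=101 Δ1=100 | 1Δ
t=14: Δ0=100 Δ1=101 Δ2=111 Δ3=011 | 3Δ
t=15: Δ0=011 Δ1=010 | 1Δ
t=16: Δ0=010 Δ1=011 Δ2=001 Δ3=101 | 3Δ
t=17: Δ0=101 Δ1=100 | 1Δ
t=18: Δ0=100 Δ1=101 Δ2=111 Δ3=011 | 3Δ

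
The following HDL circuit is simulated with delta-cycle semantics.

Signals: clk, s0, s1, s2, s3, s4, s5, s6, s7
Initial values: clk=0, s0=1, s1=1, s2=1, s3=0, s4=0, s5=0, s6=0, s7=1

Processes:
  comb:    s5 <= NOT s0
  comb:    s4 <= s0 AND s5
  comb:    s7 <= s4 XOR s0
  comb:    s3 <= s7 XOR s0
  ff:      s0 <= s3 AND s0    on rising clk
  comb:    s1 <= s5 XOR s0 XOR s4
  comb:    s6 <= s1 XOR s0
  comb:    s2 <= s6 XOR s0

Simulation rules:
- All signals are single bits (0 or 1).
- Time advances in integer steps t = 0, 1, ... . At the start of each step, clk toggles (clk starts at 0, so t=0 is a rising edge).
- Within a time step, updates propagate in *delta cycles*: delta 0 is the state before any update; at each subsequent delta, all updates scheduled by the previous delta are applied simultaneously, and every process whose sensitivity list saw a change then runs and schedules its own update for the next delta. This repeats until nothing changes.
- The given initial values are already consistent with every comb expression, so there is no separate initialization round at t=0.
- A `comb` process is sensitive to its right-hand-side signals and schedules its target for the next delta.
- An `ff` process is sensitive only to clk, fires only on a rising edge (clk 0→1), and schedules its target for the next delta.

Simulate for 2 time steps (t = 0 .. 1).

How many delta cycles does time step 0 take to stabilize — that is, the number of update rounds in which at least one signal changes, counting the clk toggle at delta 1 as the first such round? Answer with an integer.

[bits: s2,clk,s5,s1,s6,s7,s4,s0,s3]
t=0: Δ0=100101010 Δ1=110101010 Δ2=110101000 Δ3=011010001 Δ4=111100000 Δ5=011110000 Δ6=111110000 | 6Δ
t=1: Δ0=111110000 Δ1=101110000 | 1Δ

6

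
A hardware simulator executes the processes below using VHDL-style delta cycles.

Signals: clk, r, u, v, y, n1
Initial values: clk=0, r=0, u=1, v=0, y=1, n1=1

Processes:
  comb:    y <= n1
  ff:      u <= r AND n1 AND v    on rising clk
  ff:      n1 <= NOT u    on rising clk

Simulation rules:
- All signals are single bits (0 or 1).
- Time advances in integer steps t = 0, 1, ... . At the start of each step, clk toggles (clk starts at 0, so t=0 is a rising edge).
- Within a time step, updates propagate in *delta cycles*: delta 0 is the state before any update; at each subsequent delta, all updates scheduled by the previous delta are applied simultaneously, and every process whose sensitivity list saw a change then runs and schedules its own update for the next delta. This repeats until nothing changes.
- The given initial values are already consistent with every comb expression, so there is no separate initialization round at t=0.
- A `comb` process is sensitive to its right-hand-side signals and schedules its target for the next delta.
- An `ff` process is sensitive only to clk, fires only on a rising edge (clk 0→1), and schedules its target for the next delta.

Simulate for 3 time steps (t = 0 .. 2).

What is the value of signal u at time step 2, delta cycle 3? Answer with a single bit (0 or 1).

0

[bits: r,y,u,clk,v,n1]
t=0: Δ0=011001 Δ1=011101 Δ2=010100 Δ3=000100 | 3Δ
t=1: Δ0=000100 Δ1=000000 | 1Δ
t=2: Δ0=000000 Δ1=000100 Δ2=000101 Δ3=010101 | 3Δ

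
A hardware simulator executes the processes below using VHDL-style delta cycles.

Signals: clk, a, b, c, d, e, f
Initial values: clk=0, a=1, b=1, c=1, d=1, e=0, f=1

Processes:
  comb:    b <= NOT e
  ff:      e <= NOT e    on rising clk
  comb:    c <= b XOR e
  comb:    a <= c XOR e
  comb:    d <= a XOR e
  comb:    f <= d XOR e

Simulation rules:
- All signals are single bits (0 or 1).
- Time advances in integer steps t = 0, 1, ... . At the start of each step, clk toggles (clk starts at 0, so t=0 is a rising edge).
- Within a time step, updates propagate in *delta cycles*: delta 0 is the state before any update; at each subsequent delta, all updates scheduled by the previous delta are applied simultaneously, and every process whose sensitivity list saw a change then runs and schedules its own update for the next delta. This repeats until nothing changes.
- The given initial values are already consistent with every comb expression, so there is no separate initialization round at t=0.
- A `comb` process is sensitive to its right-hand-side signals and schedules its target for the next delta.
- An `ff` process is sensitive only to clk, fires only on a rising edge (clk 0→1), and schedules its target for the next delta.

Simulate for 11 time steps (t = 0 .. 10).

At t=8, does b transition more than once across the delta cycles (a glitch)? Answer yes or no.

t=0 Δ0: c=1 a=1 f=1 d=1 clk=0 b=1 e=0
  Δ1: clk:0→1
  Δ2: e:0→1
  Δ3: c:1→0, a:1→0, f:1→0, d:1→0, b:1→0
  Δ4: c:0→1, a:0→1, f:0→1, d:0→1
  Δ5: a:1→0, f:1→0, d:1→0
  Δ6: f:0→1, d:0→1
  Δ7: f:1→0
  (7Δ to stable)
t=1 Δ0: c=1 a=0 f=0 d=1 clk=1 b=0 e=1
  Δ1: clk:1→0
  (1Δ to stable)
t=2 Δ0: c=1 a=0 f=0 d=1 clk=0 b=0 e=1
  Δ1: clk:0→1
  Δ2: e:1→0
  Δ3: c:1→0, a:0→1, f:0→1, d:1→0, b:0→1
  Δ4: c:0→1, a:1→0, f:1→0, d:0→1
  Δ5: a:0→1, f:0→1, d:1→0
  Δ6: f:1→0, d:0→1
  Δ7: f:0→1
  (7Δ to stable)
t=3 Δ0: c=1 a=1 f=1 d=1 clk=1 b=1 e=0
  Δ1: clk:1→0
  (1Δ to stable)
t=4 Δ0: c=1 a=1 f=1 d=1 clk=0 b=1 e=0
  Δ1: clk:0→1
  Δ2: e:0→1
  Δ3: c:1→0, a:1→0, f:1→0, d:1→0, b:1→0
  Δ4: c:0→1, a:0→1, f:0→1, d:0→1
  Δ5: a:1→0, f:1→0, d:1→0
  Δ6: f:0→1, d:0→1
  Δ7: f:1→0
  (7Δ to stable)
t=5 Δ0: c=1 a=0 f=0 d=1 clk=1 b=0 e=1
  Δ1: clk:1→0
  (1Δ to stable)
t=6 Δ0: c=1 a=0 f=0 d=1 clk=0 b=0 e=1
  Δ1: clk:0→1
  Δ2: e:1→0
  Δ3: c:1→0, a:0→1, f:0→1, d:1→0, b:0→1
  Δ4: c:0→1, a:1→0, f:1→0, d:0→1
  Δ5: a:0→1, f:0→1, d:1→0
  Δ6: f:1→0, d:0→1
  Δ7: f:0→1
  (7Δ to stable)
t=7 Δ0: c=1 a=1 f=1 d=1 clk=1 b=1 e=0
  Δ1: clk:1→0
  (1Δ to stable)
t=8 Δ0: c=1 a=1 f=1 d=1 clk=0 b=1 e=0
  Δ1: clk:0→1
  Δ2: e:0→1
  Δ3: c:1→0, a:1→0, f:1→0, d:1→0, b:1→0
  Δ4: c:0→1, a:0→1, f:0→1, d:0→1
  Δ5: a:1→0, f:1→0, d:1→0
  Δ6: f:0→1, d:0→1
  Δ7: f:1→0
  (7Δ to stable)
t=9 Δ0: c=1 a=0 f=0 d=1 clk=1 b=0 e=1
  Δ1: clk:1→0
  (1Δ to stable)
t=10 Δ0: c=1 a=0 f=0 d=1 clk=0 b=0 e=1
  Δ1: clk:0→1
  Δ2: e:1→0
  Δ3: c:1→0, a:0→1, f:0→1, d:1→0, b:0→1
  Δ4: c:0→1, a:1→0, f:1→0, d:0→1
  Δ5: a:0→1, f:0→1, d:1→0
  Δ6: f:1→0, d:0→1
  Δ7: f:0→1
  (7Δ to stable)

no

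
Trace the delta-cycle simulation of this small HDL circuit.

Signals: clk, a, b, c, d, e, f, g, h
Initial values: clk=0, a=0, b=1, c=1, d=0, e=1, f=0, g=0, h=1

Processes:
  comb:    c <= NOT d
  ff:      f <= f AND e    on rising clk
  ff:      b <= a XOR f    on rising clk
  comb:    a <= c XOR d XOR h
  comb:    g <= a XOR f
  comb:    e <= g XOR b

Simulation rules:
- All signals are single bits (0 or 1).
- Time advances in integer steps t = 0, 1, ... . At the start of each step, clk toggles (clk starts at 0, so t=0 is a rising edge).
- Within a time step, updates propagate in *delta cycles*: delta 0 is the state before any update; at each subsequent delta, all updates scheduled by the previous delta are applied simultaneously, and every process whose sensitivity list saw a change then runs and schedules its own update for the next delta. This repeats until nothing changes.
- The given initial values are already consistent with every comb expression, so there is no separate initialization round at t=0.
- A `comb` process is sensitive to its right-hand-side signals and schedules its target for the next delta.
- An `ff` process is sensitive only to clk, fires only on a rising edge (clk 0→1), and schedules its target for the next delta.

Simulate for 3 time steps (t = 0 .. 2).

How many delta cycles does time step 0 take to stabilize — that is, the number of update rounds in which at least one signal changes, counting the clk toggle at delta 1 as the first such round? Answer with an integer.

t0.Δ0 clk=0 g=0 d=0 e=1 h=1 f=0 a=0 c=1 b=1
t0.Δ1 clk=1 g=0 d=0 e=1 h=1 f=0 a=0 c=1 b=1
t0.Δ2 clk=1 g=0 d=0 e=1 h=1 f=0 a=0 c=1 b=0
t0.Δ3 clk=1 g=0 d=0 e=0 h=1 f=0 a=0 c=1 b=0
t1.Δ0 clk=1 g=0 d=0 e=0 h=1 f=0 a=0 c=1 b=0
t1.Δ1 clk=0 g=0 d=0 e=0 h=1 f=0 a=0 c=1 b=0
t2.Δ0 clk=0 g=0 d=0 e=0 h=1 f=0 a=0 c=1 b=0
t2.Δ1 clk=1 g=0 d=0 e=0 h=1 f=0 a=0 c=1 b=0

3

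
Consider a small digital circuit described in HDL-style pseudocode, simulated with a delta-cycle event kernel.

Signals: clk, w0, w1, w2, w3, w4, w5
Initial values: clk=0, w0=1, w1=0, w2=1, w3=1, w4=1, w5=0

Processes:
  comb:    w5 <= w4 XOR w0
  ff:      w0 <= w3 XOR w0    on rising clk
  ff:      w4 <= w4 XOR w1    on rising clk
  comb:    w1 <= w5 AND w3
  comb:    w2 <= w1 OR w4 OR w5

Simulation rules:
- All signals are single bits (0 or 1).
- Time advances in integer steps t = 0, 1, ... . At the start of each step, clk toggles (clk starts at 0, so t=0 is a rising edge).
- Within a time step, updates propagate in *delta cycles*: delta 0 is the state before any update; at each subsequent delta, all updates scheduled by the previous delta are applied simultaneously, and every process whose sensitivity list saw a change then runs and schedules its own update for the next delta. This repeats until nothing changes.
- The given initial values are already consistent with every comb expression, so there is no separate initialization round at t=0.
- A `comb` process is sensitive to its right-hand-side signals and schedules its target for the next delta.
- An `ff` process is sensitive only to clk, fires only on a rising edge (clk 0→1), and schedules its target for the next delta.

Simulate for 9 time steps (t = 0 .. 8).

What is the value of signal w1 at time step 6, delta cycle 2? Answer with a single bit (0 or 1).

1

[bits: w5,w2,w1,w4,w3,clk,w0]
t=0: Δ0=0101101 Δ1=0101111 Δ2=0101110 Δ3=1101110 Δ4=1111110 | 4Δ
t=1: Δ0=1111110 Δ1=1111100 | 1Δ
t=2: Δ0=1111100 Δ1=1111110 Δ2=1110111 | 2Δ
t=3: Δ0=1110111 Δ1=1110101 | 1Δ
t=4: Δ0=1110101 Δ1=1110111 Δ2=1111110 | 2Δ
t=5: Δ0=1111110 Δ1=1111100 | 1Δ
t=6: Δ0=1111100 Δ1=1111110 Δ2=1110111 | 2Δ
t=7: Δ0=1110111 Δ1=1110101 | 1Δ
t=8: Δ0=1110101 Δ1=1110111 Δ2=1111110 | 2Δ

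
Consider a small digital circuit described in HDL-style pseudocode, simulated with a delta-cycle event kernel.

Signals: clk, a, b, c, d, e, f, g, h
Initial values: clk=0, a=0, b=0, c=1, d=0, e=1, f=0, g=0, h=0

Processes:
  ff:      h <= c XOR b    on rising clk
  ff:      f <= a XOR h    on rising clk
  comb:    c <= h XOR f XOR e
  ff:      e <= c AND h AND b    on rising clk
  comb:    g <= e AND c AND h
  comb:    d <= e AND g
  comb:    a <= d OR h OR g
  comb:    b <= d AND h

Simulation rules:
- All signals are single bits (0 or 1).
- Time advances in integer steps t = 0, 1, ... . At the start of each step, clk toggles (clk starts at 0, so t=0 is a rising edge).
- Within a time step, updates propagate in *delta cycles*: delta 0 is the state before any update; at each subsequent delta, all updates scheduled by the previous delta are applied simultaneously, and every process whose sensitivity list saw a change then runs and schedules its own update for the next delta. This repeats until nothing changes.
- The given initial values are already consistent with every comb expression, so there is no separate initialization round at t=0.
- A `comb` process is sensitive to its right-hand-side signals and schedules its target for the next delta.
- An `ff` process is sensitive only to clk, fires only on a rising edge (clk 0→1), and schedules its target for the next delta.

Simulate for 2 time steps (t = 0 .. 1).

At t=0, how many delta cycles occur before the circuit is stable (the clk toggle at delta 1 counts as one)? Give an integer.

[bits: e,c,b,d,h,clk,f,g,a]
t=0: Δ0=110000000 Δ1=110001000 Δ2=010011000 Δ3=010011001 | 3Δ
t=1: Δ0=010011001 Δ1=010010001 | 1Δ

3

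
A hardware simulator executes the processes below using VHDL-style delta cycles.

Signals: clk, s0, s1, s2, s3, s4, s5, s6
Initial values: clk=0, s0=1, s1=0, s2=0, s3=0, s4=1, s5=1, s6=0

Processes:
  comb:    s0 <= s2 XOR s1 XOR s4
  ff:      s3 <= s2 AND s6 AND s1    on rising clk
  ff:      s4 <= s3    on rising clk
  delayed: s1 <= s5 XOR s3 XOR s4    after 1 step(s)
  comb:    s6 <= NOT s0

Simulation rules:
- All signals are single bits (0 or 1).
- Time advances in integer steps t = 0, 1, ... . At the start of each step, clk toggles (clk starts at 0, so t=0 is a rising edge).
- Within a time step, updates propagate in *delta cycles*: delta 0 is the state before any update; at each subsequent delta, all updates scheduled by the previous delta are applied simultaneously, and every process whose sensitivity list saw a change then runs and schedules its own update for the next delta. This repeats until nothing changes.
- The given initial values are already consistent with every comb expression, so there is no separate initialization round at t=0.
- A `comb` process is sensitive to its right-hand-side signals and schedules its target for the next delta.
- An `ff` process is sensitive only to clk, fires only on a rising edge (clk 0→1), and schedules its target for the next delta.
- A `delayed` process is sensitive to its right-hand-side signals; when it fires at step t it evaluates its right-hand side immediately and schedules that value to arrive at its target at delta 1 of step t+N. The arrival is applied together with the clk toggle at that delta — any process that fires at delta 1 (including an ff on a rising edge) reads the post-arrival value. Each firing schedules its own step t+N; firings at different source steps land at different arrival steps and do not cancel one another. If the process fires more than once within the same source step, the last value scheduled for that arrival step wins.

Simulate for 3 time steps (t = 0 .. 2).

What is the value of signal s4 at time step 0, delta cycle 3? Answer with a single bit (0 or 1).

0

t0.Δ0 s3=0 s0=1 s5=1 s6=0 clk=0 s2=0 s1=0 s4=1
t0.Δ1 s3=0 s0=1 s5=1 s6=0 clk=1 s2=0 s1=0 s4=1
t0.Δ2 s3=0 s0=1 s5=1 s6=0 clk=1 s2=0 s1=0 s4=0
t0.Δ3 s3=0 s0=0 s5=1 s6=0 clk=1 s2=0 s1=0 s4=0
t0.Δ4 s3=0 s0=0 s5=1 s6=1 clk=1 s2=0 s1=0 s4=0
t1.Δ0 s3=0 s0=0 s5=1 s6=1 clk=1 s2=0 s1=0 s4=0
t1.Δ1 s3=0 s0=0 s5=1 s6=1 clk=0 s2=0 s1=1 s4=0
t1.Δ2 s3=0 s0=1 s5=1 s6=1 clk=0 s2=0 s1=1 s4=0
t1.Δ3 s3=0 s0=1 s5=1 s6=0 clk=0 s2=0 s1=1 s4=0
t2.Δ0 s3=0 s0=1 s5=1 s6=0 clk=0 s2=0 s1=1 s4=0
t2.Δ1 s3=0 s0=1 s5=1 s6=0 clk=1 s2=0 s1=1 s4=0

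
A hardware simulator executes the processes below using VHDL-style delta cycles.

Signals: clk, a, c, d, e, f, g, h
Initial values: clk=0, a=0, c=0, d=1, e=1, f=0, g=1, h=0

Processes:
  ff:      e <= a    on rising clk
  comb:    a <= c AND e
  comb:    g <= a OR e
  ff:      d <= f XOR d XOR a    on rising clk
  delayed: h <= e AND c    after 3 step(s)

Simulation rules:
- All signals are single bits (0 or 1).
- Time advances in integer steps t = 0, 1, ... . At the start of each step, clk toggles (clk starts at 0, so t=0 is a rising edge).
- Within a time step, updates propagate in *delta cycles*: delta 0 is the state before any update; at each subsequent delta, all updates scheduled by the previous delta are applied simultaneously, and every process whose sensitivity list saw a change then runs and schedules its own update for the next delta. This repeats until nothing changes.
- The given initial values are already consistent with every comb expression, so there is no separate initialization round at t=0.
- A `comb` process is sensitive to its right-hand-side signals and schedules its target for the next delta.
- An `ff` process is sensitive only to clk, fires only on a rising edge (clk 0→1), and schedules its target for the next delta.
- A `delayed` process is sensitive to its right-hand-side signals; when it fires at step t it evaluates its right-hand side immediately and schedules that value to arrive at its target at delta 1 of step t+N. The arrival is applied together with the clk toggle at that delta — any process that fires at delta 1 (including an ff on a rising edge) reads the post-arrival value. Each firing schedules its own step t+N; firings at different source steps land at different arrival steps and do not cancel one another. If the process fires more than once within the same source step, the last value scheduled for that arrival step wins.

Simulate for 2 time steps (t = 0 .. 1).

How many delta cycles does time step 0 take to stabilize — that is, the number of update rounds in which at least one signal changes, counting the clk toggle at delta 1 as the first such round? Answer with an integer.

3

[bits: e,c,d,h,clk,a,g,f]
t=0: Δ0=10100010 Δ1=10101010 Δ2=00101010 Δ3=00101000 | 3Δ
t=1: Δ0=00101000 Δ1=00100000 | 1Δ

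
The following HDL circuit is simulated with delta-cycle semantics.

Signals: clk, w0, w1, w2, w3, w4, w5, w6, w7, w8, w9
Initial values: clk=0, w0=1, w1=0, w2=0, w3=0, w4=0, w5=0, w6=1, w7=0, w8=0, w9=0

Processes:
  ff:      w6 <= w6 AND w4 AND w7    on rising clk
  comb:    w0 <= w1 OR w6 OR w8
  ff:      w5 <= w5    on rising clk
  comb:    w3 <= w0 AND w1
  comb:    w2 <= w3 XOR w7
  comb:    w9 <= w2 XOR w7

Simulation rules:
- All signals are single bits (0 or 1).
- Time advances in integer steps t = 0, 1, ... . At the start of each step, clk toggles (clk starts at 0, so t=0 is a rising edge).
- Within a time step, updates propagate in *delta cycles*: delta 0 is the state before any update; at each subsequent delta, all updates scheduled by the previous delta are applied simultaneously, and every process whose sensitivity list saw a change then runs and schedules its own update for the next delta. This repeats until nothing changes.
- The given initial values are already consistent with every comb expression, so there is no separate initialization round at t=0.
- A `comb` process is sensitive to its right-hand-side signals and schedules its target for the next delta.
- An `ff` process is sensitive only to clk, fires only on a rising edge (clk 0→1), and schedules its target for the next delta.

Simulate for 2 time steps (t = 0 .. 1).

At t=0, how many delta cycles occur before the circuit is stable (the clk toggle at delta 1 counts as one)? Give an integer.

t=0 Δ0: w9=0 w8=0 clk=0 w5=0 w6=1 w0=1 w4=0 w2=0 w3=0 w7=0 w1=0
  Δ1: clk:0→1
  Δ2: w6:1→0
  Δ3: w0:1→0
  (3Δ to stable)
t=1 Δ0: w9=0 w8=0 clk=1 w5=0 w6=0 w0=0 w4=0 w2=0 w3=0 w7=0 w1=0
  Δ1: clk:1→0
  (1Δ to stable)

3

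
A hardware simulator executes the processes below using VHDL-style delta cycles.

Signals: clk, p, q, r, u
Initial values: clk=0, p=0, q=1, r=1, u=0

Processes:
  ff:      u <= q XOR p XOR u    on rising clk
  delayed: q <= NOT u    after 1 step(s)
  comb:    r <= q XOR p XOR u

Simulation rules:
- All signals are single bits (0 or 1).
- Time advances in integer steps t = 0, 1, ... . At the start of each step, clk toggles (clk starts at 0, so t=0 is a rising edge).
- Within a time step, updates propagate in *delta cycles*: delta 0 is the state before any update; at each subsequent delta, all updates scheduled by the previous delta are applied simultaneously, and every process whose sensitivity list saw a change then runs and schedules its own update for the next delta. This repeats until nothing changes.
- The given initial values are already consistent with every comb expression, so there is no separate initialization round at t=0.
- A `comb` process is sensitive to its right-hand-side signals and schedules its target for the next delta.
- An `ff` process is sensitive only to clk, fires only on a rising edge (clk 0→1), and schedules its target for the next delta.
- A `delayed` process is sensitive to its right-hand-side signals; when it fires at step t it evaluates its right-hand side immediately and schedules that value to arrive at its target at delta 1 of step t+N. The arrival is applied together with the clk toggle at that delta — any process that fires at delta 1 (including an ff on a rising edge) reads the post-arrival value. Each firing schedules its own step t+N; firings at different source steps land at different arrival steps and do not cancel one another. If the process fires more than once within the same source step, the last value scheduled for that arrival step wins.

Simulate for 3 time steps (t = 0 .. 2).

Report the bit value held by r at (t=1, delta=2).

1

t0.Δ0 p=0 q=1 u=0 clk=0 r=1
t0.Δ1 p=0 q=1 u=0 clk=1 r=1
t0.Δ2 p=0 q=1 u=1 clk=1 r=1
t0.Δ3 p=0 q=1 u=1 clk=1 r=0
t1.Δ0 p=0 q=1 u=1 clk=1 r=0
t1.Δ1 p=0 q=0 u=1 clk=0 r=0
t1.Δ2 p=0 q=0 u=1 clk=0 r=1
t2.Δ0 p=0 q=0 u=1 clk=0 r=1
t2.Δ1 p=0 q=0 u=1 clk=1 r=1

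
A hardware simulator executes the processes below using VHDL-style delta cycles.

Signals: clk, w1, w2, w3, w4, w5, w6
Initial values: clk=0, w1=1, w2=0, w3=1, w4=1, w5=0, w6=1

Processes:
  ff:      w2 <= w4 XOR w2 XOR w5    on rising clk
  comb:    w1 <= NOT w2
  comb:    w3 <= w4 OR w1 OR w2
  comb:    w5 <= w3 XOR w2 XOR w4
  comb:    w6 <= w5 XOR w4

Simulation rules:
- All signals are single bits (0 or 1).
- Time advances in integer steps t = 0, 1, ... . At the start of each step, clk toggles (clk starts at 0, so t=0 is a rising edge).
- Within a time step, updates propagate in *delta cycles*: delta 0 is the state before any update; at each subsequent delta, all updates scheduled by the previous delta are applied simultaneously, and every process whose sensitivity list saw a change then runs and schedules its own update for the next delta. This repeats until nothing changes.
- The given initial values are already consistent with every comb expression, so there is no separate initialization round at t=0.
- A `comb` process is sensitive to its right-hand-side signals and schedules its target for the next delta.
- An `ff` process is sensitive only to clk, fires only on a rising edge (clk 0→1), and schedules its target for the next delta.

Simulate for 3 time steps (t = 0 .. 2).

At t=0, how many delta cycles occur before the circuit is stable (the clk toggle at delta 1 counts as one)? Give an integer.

4

t0.Δ0 w5=0 w4=1 w2=0 w3=1 w6=1 clk=0 w1=1
t0.Δ1 w5=0 w4=1 w2=0 w3=1 w6=1 clk=1 w1=1
t0.Δ2 w5=0 w4=1 w2=1 w3=1 w6=1 clk=1 w1=1
t0.Δ3 w5=1 w4=1 w2=1 w3=1 w6=1 clk=1 w1=0
t0.Δ4 w5=1 w4=1 w2=1 w3=1 w6=0 clk=1 w1=0
t1.Δ0 w5=1 w4=1 w2=1 w3=1 w6=0 clk=1 w1=0
t1.Δ1 w5=1 w4=1 w2=1 w3=1 w6=0 clk=0 w1=0
t2.Δ0 w5=1 w4=1 w2=1 w3=1 w6=0 clk=0 w1=0
t2.Δ1 w5=1 w4=1 w2=1 w3=1 w6=0 clk=1 w1=0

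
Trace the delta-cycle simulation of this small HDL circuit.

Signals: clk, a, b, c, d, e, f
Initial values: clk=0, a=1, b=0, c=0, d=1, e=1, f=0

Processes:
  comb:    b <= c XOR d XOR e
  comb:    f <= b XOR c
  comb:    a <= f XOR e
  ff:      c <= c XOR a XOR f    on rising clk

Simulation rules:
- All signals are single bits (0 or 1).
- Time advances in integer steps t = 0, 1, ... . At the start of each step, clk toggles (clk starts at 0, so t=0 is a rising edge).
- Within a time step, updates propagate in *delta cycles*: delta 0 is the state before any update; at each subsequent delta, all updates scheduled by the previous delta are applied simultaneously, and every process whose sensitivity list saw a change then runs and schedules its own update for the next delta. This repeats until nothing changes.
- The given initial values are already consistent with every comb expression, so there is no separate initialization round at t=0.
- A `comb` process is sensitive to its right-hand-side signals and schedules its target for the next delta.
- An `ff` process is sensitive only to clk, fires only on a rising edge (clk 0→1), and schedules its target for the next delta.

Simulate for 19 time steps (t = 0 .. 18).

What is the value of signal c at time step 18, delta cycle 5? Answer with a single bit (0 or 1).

0

t0.Δ0 clk=0 f=0 d=1 c=0 e=1 a=1 b=0
t0.Δ1 clk=1 f=0 d=1 c=0 e=1 a=1 b=0
t0.Δ2 clk=1 f=0 d=1 c=1 e=1 a=1 b=0
t0.Δ3 clk=1 f=1 d=1 c=1 e=1 a=1 b=1
t0.Δ4 clk=1 f=0 d=1 c=1 e=1 a=0 b=1
t0.Δ5 clk=1 f=0 d=1 c=1 e=1 a=1 b=1
t1.Δ0 clk=1 f=0 d=1 c=1 e=1 a=1 b=1
t1.Δ1 clk=0 f=0 d=1 c=1 e=1 a=1 b=1
t2.Δ0 clk=0 f=0 d=1 c=1 e=1 a=1 b=1
t2.Δ1 clk=1 f=0 d=1 c=1 e=1 a=1 b=1
t2.Δ2 clk=1 f=0 d=1 c=0 e=1 a=1 b=1
t2.Δ3 clk=1 f=1 d=1 c=0 e=1 a=1 b=0
t2.Δ4 clk=1 f=0 d=1 c=0 e=1 a=0 b=0
t2.Δ5 clk=1 f=0 d=1 c=0 e=1 a=1 b=0
t3.Δ0 clk=1 f=0 d=1 c=0 e=1 a=1 b=0
t3.Δ1 clk=0 f=0 d=1 c=0 e=1 a=1 b=0
t4.Δ0 clk=0 f=0 d=1 c=0 e=1 a=1 b=0
t4.Δ1 clk=1 f=0 d=1 c=0 e=1 a=1 b=0
t4.Δ2 clk=1 f=0 d=1 c=1 e=1 a=1 b=0
t4.Δ3 clk=1 f=1 d=1 c=1 e=1 a=1 b=1
t4.Δ4 clk=1 f=0 d=1 c=1 e=1 a=0 b=1
t4.Δ5 clk=1 f=0 d=1 c=1 e=1 a=1 b=1
t5.Δ0 clk=1 f=0 d=1 c=1 e=1 a=1 b=1
t5.Δ1 clk=0 f=0 d=1 c=1 e=1 a=1 b=1
t6.Δ0 clk=0 f=0 d=1 c=1 e=1 a=1 b=1
t6.Δ1 clk=1 f=0 d=1 c=1 e=1 a=1 b=1
t6.Δ2 clk=1 f=0 d=1 c=0 e=1 a=1 b=1
t6.Δ3 clk=1 f=1 d=1 c=0 e=1 a=1 b=0
t6.Δ4 clk=1 f=0 d=1 c=0 e=1 a=0 b=0
t6.Δ5 clk=1 f=0 d=1 c=0 e=1 a=1 b=0
t7.Δ0 clk=1 f=0 d=1 c=0 e=1 a=1 b=0
t7.Δ1 clk=0 f=0 d=1 c=0 e=1 a=1 b=0
t8.Δ0 clk=0 f=0 d=1 c=0 e=1 a=1 b=0
t8.Δ1 clk=1 f=0 d=1 c=0 e=1 a=1 b=0
t8.Δ2 clk=1 f=0 d=1 c=1 e=1 a=1 b=0
t8.Δ3 clk=1 f=1 d=1 c=1 e=1 a=1 b=1
t8.Δ4 clk=1 f=0 d=1 c=1 e=1 a=0 b=1
t8.Δ5 clk=1 f=0 d=1 c=1 e=1 a=1 b=1
t9.Δ0 clk=1 f=0 d=1 c=1 e=1 a=1 b=1
t9.Δ1 clk=0 f=0 d=1 c=1 e=1 a=1 b=1
t10.Δ0 clk=0 f=0 d=1 c=1 e=1 a=1 b=1
t10.Δ1 clk=1 f=0 d=1 c=1 e=1 a=1 b=1
t10.Δ2 clk=1 f=0 d=1 c=0 e=1 a=1 b=1
t10.Δ3 clk=1 f=1 d=1 c=0 e=1 a=1 b=0
t10.Δ4 clk=1 f=0 d=1 c=0 e=1 a=0 b=0
t10.Δ5 clk=1 f=0 d=1 c=0 e=1 a=1 b=0
t11.Δ0 clk=1 f=0 d=1 c=0 e=1 a=1 b=0
t11.Δ1 clk=0 f=0 d=1 c=0 e=1 a=1 b=0
t12.Δ0 clk=0 f=0 d=1 c=0 e=1 a=1 b=0
t12.Δ1 clk=1 f=0 d=1 c=0 e=1 a=1 b=0
t12.Δ2 clk=1 f=0 d=1 c=1 e=1 a=1 b=0
t12.Δ3 clk=1 f=1 d=1 c=1 e=1 a=1 b=1
t12.Δ4 clk=1 f=0 d=1 c=1 e=1 a=0 b=1
t12.Δ5 clk=1 f=0 d=1 c=1 e=1 a=1 b=1
t13.Δ0 clk=1 f=0 d=1 c=1 e=1 a=1 b=1
t13.Δ1 clk=0 f=0 d=1 c=1 e=1 a=1 b=1
t14.Δ0 clk=0 f=0 d=1 c=1 e=1 a=1 b=1
t14.Δ1 clk=1 f=0 d=1 c=1 e=1 a=1 b=1
t14.Δ2 clk=1 f=0 d=1 c=0 e=1 a=1 b=1
t14.Δ3 clk=1 f=1 d=1 c=0 e=1 a=1 b=0
t14.Δ4 clk=1 f=0 d=1 c=0 e=1 a=0 b=0
t14.Δ5 clk=1 f=0 d=1 c=0 e=1 a=1 b=0
t15.Δ0 clk=1 f=0 d=1 c=0 e=1 a=1 b=0
t15.Δ1 clk=0 f=0 d=1 c=0 e=1 a=1 b=0
t16.Δ0 clk=0 f=0 d=1 c=0 e=1 a=1 b=0
t16.Δ1 clk=1 f=0 d=1 c=0 e=1 a=1 b=0
t16.Δ2 clk=1 f=0 d=1 c=1 e=1 a=1 b=0
t16.Δ3 clk=1 f=1 d=1 c=1 e=1 a=1 b=1
t16.Δ4 clk=1 f=0 d=1 c=1 e=1 a=0 b=1
t16.Δ5 clk=1 f=0 d=1 c=1 e=1 a=1 b=1
t17.Δ0 clk=1 f=0 d=1 c=1 e=1 a=1 b=1
t17.Δ1 clk=0 f=0 d=1 c=1 e=1 a=1 b=1
t18.Δ0 clk=0 f=0 d=1 c=1 e=1 a=1 b=1
t18.Δ1 clk=1 f=0 d=1 c=1 e=1 a=1 b=1
t18.Δ2 clk=1 f=0 d=1 c=0 e=1 a=1 b=1
t18.Δ3 clk=1 f=1 d=1 c=0 e=1 a=1 b=0
t18.Δ4 clk=1 f=0 d=1 c=0 e=1 a=0 b=0
t18.Δ5 clk=1 f=0 d=1 c=0 e=1 a=1 b=0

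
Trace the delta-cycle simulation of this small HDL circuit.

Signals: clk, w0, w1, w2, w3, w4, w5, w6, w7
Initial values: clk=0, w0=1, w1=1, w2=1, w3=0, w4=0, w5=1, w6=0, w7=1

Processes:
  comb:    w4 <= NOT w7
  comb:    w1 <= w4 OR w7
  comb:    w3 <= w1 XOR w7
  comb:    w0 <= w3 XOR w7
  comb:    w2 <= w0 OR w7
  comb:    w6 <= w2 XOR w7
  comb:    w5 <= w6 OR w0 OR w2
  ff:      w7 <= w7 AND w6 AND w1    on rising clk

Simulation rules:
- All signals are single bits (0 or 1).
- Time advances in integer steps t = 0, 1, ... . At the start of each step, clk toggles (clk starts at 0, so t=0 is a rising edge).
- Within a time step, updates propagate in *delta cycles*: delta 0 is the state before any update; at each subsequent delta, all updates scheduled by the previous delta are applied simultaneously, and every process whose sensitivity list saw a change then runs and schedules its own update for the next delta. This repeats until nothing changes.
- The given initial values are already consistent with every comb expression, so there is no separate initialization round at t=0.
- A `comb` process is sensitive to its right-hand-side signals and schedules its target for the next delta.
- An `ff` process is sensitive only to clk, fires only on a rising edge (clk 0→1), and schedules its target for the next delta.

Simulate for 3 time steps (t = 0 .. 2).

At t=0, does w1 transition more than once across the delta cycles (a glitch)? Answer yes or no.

t=0 Δ0: w3=0 w4=0 w0=1 w6=0 w7=1 w2=1 w5=1 w1=1 clk=0
  Δ1: clk:0→1
  Δ2: w7:1→0
  Δ3: w3:0→1, w4:0→1, w0:1→0, w6:0→1, w1:1→0
  Δ4: w3:1→0, w0:0→1, w2:1→0, w1:0→1
  Δ5: w3:0→1, w0:1→0, w6:1→0, w2:0→1
  Δ6: w0:0→1, w6:0→1, w2:1→0
  Δ7: w6:1→0, w2:0→1
  Δ8: w6:0→1
  (8Δ to stable)
t=1 Δ0: w3=1 w4=1 w0=1 w6=1 w7=0 w2=1 w5=1 w1=1 clk=1
  Δ1: clk:1→0
  (1Δ to stable)
t=2 Δ0: w3=1 w4=1 w0=1 w6=1 w7=0 w2=1 w5=1 w1=1 clk=0
  Δ1: clk:0→1
  (1Δ to stable)

yes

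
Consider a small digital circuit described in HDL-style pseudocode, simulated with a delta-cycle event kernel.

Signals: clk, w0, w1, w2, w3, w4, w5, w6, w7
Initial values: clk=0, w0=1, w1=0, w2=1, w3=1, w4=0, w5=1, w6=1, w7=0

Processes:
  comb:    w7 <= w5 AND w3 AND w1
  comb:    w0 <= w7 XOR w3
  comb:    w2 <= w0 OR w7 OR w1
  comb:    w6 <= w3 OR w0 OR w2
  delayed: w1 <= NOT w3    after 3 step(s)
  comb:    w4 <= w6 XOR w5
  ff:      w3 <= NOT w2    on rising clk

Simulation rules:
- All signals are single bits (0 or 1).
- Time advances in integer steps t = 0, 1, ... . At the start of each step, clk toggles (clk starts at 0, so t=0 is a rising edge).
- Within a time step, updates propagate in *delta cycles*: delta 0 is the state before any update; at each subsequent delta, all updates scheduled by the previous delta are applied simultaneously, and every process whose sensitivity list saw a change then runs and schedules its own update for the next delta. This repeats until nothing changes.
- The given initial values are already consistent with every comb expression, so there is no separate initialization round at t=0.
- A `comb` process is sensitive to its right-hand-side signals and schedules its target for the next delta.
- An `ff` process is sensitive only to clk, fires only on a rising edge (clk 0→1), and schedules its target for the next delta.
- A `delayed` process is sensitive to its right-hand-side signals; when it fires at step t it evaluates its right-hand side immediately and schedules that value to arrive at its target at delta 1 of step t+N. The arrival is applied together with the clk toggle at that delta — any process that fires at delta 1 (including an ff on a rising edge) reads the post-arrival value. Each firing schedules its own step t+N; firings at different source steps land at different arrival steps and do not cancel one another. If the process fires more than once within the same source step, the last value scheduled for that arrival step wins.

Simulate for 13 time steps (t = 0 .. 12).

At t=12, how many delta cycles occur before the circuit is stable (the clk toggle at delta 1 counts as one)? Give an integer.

4

[bits: w4,w7,w6,clk,w5,w1,w2,w3,w0]
t=0: Δ0=001010111 Δ1=001110111 Δ2=001110101 Δ3=001110100 Δ4=001110000 Δ5=000110000 Δ6=100110000 | 6Δ
t=1: Δ0=100110000 Δ1=100010000 | 1Δ
t=2: Δ0=100010000 Δ1=100110000 Δ2=100110010 Δ3=101110011 Δ4=001110111 | 4Δ
t=3: Δ0=001110111 Δ1=001011111 Δ2=011011111 Δ3=011011110 | 3Δ
t=4: Δ0=011011110 Δ1=011111110 Δ2=011111100 Δ3=001111101 Δ4=001111100 | 4Δ
t=5: Δ0=001111100 Δ1=001010100 Δ2=001010000 Δ3=000010000 Δ4=100010000 | 4Δ
t=6: Δ0=100010000 Δ1=100110000 Δ2=100110010 Δ3=101110011 Δ4=001110111 | 4Δ
t=7: Δ0=001110111 Δ1=001011111 Δ2=011011111 Δ3=011011110 | 3Δ
t=8: Δ0=011011110 Δ1=011111110 Δ2=011111100 Δ3=001111101 Δ4=001111100 | 4Δ
t=9: Δ0=001111100 Δ1=001010100 Δ2=001010000 Δ3=000010000 Δ4=100010000 | 4Δ
t=10: Δ0=100010000 Δ1=100110000 Δ2=100110010 Δ3=101110011 Δ4=001110111 | 4Δ
t=11: Δ0=001110111 Δ1=001011111 Δ2=011011111 Δ3=011011110 | 3Δ
t=12: Δ0=011011110 Δ1=011111110 Δ2=011111100 Δ3=001111101 Δ4=001111100 | 4Δ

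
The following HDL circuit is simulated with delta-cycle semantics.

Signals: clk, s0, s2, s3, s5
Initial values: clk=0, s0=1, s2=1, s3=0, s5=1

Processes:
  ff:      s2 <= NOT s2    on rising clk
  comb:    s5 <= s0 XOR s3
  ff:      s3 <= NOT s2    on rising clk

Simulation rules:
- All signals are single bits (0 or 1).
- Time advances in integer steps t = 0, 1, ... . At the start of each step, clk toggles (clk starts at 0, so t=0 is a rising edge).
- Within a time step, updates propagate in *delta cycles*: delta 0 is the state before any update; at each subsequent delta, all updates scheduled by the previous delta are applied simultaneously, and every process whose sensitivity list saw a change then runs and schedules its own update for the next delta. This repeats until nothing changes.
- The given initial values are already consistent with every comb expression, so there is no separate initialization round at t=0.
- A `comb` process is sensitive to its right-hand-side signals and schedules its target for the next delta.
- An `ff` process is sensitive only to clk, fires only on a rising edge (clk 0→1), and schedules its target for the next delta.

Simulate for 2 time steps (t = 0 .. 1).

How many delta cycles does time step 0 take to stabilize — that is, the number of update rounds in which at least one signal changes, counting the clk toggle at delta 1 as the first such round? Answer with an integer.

t=0 Δ0: s0=1 clk=0 s3=0 s2=1 s5=1
  Δ1: clk:0→1
  Δ2: s2:1→0
  (2Δ to stable)
t=1 Δ0: s0=1 clk=1 s3=0 s2=0 s5=1
  Δ1: clk:1→0
  (1Δ to stable)

2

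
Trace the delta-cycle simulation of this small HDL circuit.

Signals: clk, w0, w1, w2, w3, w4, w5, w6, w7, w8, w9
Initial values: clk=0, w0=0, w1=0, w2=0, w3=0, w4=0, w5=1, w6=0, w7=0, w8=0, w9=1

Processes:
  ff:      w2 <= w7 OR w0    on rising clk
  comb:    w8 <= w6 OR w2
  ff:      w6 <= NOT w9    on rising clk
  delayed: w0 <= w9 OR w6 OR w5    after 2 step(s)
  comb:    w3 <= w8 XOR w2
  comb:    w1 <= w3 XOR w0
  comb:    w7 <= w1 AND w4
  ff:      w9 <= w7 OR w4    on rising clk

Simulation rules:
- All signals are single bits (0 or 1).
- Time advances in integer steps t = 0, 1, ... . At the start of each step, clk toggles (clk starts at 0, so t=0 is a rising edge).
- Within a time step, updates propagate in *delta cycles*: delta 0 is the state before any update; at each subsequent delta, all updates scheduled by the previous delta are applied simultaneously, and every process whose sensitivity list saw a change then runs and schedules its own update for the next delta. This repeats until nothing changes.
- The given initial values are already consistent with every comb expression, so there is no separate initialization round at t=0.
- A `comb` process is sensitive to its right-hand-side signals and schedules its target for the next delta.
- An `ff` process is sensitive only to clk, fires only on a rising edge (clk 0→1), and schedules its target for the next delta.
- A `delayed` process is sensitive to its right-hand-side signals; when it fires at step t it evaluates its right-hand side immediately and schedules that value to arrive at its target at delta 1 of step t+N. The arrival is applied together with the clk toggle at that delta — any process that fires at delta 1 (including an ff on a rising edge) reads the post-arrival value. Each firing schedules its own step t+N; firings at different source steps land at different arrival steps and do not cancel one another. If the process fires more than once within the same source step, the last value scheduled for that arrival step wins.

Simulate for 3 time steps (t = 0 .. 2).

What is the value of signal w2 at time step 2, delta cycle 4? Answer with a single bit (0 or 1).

t0.Δ0 w6=0 w3=0 w7=0 w2=0 clk=0 w5=1 w0=0 w1=0 w9=1 w4=0 w8=0
t0.Δ1 w6=0 w3=0 w7=0 w2=0 clk=1 w5=1 w0=0 w1=0 w9=1 w4=0 w8=0
t0.Δ2 w6=0 w3=0 w7=0 w2=0 clk=1 w5=1 w0=0 w1=0 w9=0 w4=0 w8=0
t1.Δ0 w6=0 w3=0 w7=0 w2=0 clk=1 w5=1 w0=0 w1=0 w9=0 w4=0 w8=0
t1.Δ1 w6=0 w3=0 w7=0 w2=0 clk=0 w5=1 w0=0 w1=0 w9=0 w4=0 w8=0
t2.Δ0 w6=0 w3=0 w7=0 w2=0 clk=0 w5=1 w0=0 w1=0 w9=0 w4=0 w8=0
t2.Δ1 w6=0 w3=0 w7=0 w2=0 clk=1 w5=1 w0=1 w1=0 w9=0 w4=0 w8=0
t2.Δ2 w6=1 w3=0 w7=0 w2=1 clk=1 w5=1 w0=1 w1=1 w9=0 w4=0 w8=0
t2.Δ3 w6=1 w3=1 w7=0 w2=1 clk=1 w5=1 w0=1 w1=1 w9=0 w4=0 w8=1
t2.Δ4 w6=1 w3=0 w7=0 w2=1 clk=1 w5=1 w0=1 w1=0 w9=0 w4=0 w8=1
t2.Δ5 w6=1 w3=0 w7=0 w2=1 clk=1 w5=1 w0=1 w1=1 w9=0 w4=0 w8=1

1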